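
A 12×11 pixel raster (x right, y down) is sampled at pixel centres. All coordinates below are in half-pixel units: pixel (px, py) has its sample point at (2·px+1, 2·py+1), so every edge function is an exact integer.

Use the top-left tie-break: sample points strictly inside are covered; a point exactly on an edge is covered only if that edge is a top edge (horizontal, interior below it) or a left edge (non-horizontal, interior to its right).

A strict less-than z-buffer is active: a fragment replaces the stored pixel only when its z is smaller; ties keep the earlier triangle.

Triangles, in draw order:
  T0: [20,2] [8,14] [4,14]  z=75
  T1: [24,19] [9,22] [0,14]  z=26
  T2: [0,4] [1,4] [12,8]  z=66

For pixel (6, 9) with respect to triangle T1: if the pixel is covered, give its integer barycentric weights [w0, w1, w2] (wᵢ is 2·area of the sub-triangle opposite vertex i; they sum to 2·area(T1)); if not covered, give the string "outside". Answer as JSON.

T0:
  2·area = 48
  edge (20, 2)→(8, 14): d=(-12,12) right/bottom  bias=-1
  edge (8, 14)→(4, 14): d=(-4,0) right/bottom  bias=-1
  edge (4, 14)→(20, 2): d=(16,-12) top-left  bias=+0
    (10,0)@(21, 1): e=[0,52,-4] → .  [on edge]
    (9,1)@(19, 3): e=[0,44,4] → .  [on edge]
    (8,2)@(17, 5): e=[0,36,12] → .  [on edge]
    (7,3)@(15, 7): e=[0,28,20] → .  [on edge]
    (5,4)@(11, 9): e=[24,20,4] → X
    (6,4)@(13, 9): e=[0,20,28] → .  [on edge]
    (4,5)@(9, 11): e=[24,12,12] → X
    (5,5)@(11, 11): e=[0,12,36] → .  [on edge]
    (3,6)@(7, 13): e=[24,4,20] → X
    (4,6)@(9, 13): e=[0,4,44] → .  [on edge]
    (3,7)@(7, 15): e=[0,-4,52] → .  [on edge]
    (2,8)@(5, 17): e=[0,-12,60] → .  [on edge]
    (1,9)@(3, 19): e=[0,-20,68] → .  [on edge]
    (0,10)@(1, 21): e=[0,-28,76] → .  [on edge]
  covered (3 px):
    . . . . . . . . . . . .
    . . . . . . . . . . . .
    . . . . . . . . . . . .
    . . . . . . . . . . . .
    . . . . . X . . . . . .
    . . . . X . . . . . . .
    . . . X . . . . . . . .
    . . . . . . . . . . . .
    . . . . . . . . . . . .
    . . . . . . . . . . . .
    . . . . . . . . . . . .
T1:
  2·area = 147
  edge (24, 19)→(9, 22): d=(-15,3) right/bottom  bias=-1
  edge (9, 22)→(0, 14): d=(-9,-8) top-left  bias=+0
  edge (0, 14)→(24, 19): d=(24,5) right/bottom  bias=-1
    (1,7)@(3, 15): e=[123,15,9] → X
    (2,7)@(5, 15): e=[117,31,-1] → .
    (1,8)@(3, 17): e=[93,-3,57] → .
    (2,8)@(5, 17): e=[87,13,47] → X
    (3,8)@(7, 17): e=[81,29,37] → X
    (4,8)@(9, 17): e=[75,45,27] → X
    (5,8)@(11, 17): e=[69,61,17] → X
    (6,8)@(13, 17): e=[63,77,7] → X
    (7,8)@(15, 17): e=[57,93,-3] → .
    (2,9)@(5, 19): e=[57,-5,95] → .
    (3,9)@(7, 19): e=[51,11,85] → X
    (7,9)@(15, 19): e=[27,75,45] → X
  covered (18 px):
    . . . . . . . . . . . .
    . . . . . . . . . . . .
    . . . . . . . . . . . .
    . . . . . . . . . . . .
    . . . . . . . . . . . .
    . . . . . . . . . . . .
    . . . . . . . . . . . .
    . X . . . . . . . . . .
    . . X X X X X . . . . .
    . . . X X X X X X X X X
    . . . . X X X . . . . .
T2:
  2·area = 4
  edge (0, 4)→(1, 4): d=(1,0) top-left  bias=+0
  edge (1, 4)→(12, 8): d=(11,4) right/bottom  bias=-1
  edge (12, 8)→(0, 4): d=(-12,-4) top-left  bias=+0
    (1,2)@(3, 5): e=[1,3,0] → X  [on edge]
    (2,2)@(5, 5): e=[1,-5,8] → .
    (1,3)@(3, 7): e=[3,25,-24] → .
    (4,3)@(9, 7): e=[3,1,0] → X  [on edge]
    (5,3)@(11, 7): e=[3,-7,8] → .
    (4,4)@(9, 9): e=[5,23,-24] → .
    (7,4)@(15, 9): e=[5,-1,0] → .  [on edge]
    (10,5)@(21, 11): e=[7,-3,0] → .  [on edge]
  covered (2 px):
    . . . . . . . . . . . .
    . . . . . . . . . . . .
    . X . . . . . . . . . .
    . . . . X . . . . . . .
    . . . . . . . . . . . .
    . . . . . . . . . . . .
    . . . . . . . . . . . .
    . . . . . . . . . . . .
    . . . . . . . . . . . .
    . . . . . . . . . . . .
    . . . . . . . . . . . .

Final: [59,55,33]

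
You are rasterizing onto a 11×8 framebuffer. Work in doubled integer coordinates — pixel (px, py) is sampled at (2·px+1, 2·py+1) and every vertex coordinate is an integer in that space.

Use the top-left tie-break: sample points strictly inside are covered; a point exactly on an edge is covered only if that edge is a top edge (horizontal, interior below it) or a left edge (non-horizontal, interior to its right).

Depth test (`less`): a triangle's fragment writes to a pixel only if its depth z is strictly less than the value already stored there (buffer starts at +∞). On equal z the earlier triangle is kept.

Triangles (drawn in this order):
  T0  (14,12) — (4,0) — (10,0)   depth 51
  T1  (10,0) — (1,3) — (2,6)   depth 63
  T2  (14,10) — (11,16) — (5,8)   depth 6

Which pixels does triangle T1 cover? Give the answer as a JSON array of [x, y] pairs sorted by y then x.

T0:
  2·area = 72
  edge (14, 12)→(4, 0): d=(-10,-12) top-left  bias=+0
  edge (4, 0)→(10, 0): d=(6,0) top-left  bias=+0
  edge (10, 0)→(14, 12): d=(4,12) right/bottom  bias=-1
    (2,0)@(5, 1): e=[2,6,64] → #
    (3,0)@(7, 1): e=[26,6,40] → #
    (4,0)@(9, 1): e=[50,6,16] → #
    (5,0)@(11, 1): e=[74,6,-8] → ·
    (2,1)@(5, 3): e=[-18,18,72] → ·
    (3,1)@(7, 3): e=[6,18,48] → #
    (5,1)@(11, 3): e=[54,18,0] → ·  [on edge]
    (3,2)@(7, 5): e=[-14,30,56] → ·
    (4,2)@(9, 5): e=[10,30,32] → #
    (5,2)@(11, 5): e=[34,30,8] → #
    (6,2)@(13, 5): e=[58,30,-16] → ·
    (4,3)@(9, 7): e=[-10,42,40] → ·
    (6,4)@(13, 9): e=[18,54,0] → ·  [on edge]
    (7,7)@(15, 15): e=[-18,90,0] → ·  [on edge]
  covered (8 px):
    · · # # # · · · · · ·
    · · · # # · · · · · ·
    · · · · # # · · · · ·
    · · · · · # · · · · ·
    · · · · · · · · · · ·
    · · · · · · · · · · ·
    · · · · · · · · · · ·
    · · · · · · · · · · ·
T1:
  2·area = 30  (B↔C swapped to make it positive)
  edge (10, 0)→(2, 6): d=(-8,6) right/bottom  bias=-1
  edge (2, 6)→(1, 3): d=(-1,-3) top-left  bias=+0
  edge (1, 3)→(10, 0): d=(9,-3) top-left  bias=+0
    (3,0)@(7, 1): e=[10,20,0] → #  [on edge]
    (4,0)@(9, 1): e=[-2,26,6] → ·
    (0,1)@(1, 3): e=[30,0,0] → #  [on edge]
    (1,1)@(3, 3): e=[18,6,6] → #
    (2,1)@(5, 3): e=[6,12,12] → #
    (3,1)@(7, 3): e=[-6,18,18] → ·
    (0,2)@(1, 5): e=[14,-2,18] → ·
    (1,2)@(3, 5): e=[2,4,24] → #
    (2,2)@(5, 5): e=[-10,10,30] → ·
    (1,3)@(3, 7): e=[-14,2,42] → ·
    (1,4)@(3, 9): e=[-30,0,60] → ·  [on edge]
    (2,7)@(5, 15): e=[-90,0,120] → ·  [on edge]
  covered (5 px):
    · · · # · · · · · · ·
    # # # · · · · · · · ·
    · # · · · · · · · · ·
    · · · · · · · · · · ·
    · · · · · · · · · · ·
    · · · · · · · · · · ·
    · · · · · · · · · · ·
    · · · · · · · · · · ·
T2:
  2·area = 60
  edge (14, 10)→(11, 16): d=(-3,6) right/bottom  bias=-1
  edge (11, 16)→(5, 8): d=(-6,-8) top-left  bias=+0
  edge (5, 8)→(14, 10): d=(9,2) right/bottom  bias=-1
    (3,4)@(7, 9): e=[45,10,5] → #
    (4,4)@(9, 9): e=[33,26,1] → #
    (5,4)@(11, 9): e=[21,42,-3] → ·
    (3,5)@(7, 11): e=[39,-2,23] → ·
    (4,5)@(9, 11): e=[27,14,19] → #
    (5,5)@(11, 11): e=[15,30,15] → #
    (6,5)@(13, 11): e=[3,46,11] → #
    (7,5)@(15, 11): e=[-9,62,7] → ·
    (4,6)@(9, 13): e=[21,2,37] → #
    (6,6)@(13, 13): e=[-3,34,29] → ·
    (4,7)@(9, 15): e=[15,-10,55] → ·
    (5,7)@(11, 15): e=[3,6,51] → #
  covered (8 px):
    · · · · · · · · · · ·
    · · · · · · · · · · ·
    · · · · · · · · · · ·
    · · · · · · · · · · ·
    · · · # # · · · · · ·
    · · · · # # # · · · ·
    · · · · # # · · · · ·
    · · · · · # · · · · ·

Answer: [[3,0],[0,1],[1,1],[2,1],[1,2]]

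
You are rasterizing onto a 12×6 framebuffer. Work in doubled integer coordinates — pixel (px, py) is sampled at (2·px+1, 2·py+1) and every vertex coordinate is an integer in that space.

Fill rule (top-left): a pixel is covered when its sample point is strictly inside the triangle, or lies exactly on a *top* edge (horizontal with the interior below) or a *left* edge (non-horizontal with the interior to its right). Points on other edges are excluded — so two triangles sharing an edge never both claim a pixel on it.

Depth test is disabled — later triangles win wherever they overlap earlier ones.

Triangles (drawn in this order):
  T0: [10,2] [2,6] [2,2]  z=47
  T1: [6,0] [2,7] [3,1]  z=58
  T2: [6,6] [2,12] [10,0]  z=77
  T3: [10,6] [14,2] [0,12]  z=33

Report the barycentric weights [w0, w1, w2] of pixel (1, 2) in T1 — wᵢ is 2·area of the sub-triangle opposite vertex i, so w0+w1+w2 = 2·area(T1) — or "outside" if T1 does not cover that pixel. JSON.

T0:
  2·area = 32
  edge (10, 2)→(2, 6): d=(-8,4) right/bottom  bias=-1
  edge (2, 6)→(2, 2): d=(0,-4) top-left  bias=+0
  edge (2, 2)→(10, 2): d=(8,0) top-left  bias=+0
    (1,1)@(3, 3): e=[20,4,8] → █
    (2,1)@(5, 3): e=[12,12,8] → █
    (3,1)@(7, 3): e=[4,20,8] → █
    (4,1)@(9, 3): e=[-4,28,8] → ·
    (1,2)@(3, 5): e=[4,4,24] → █
    (2,2)@(5, 5): e=[-4,12,24] → ·
    (3,2)@(7, 5): e=[-12,20,24] → ·
    (1,3)@(3, 7): e=[-12,4,40] → ·
  covered (4 px):
    · · · · · · · · · · · ·
    · █ █ █ · · · · · · · ·
    · █ · · · · · · · · · ·
    · · · · · · · · · · · ·
    · · · · · · · · · · · ·
    · · · · · · · · · · · ·
T1:
  2·area = 17
  edge (6, 0)→(2, 7): d=(-4,7) right/bottom  bias=-1
  edge (2, 7)→(3, 1): d=(1,-6) top-left  bias=+0
  edge (3, 1)→(6, 0): d=(3,-1) top-left  bias=+0
    (1,0)@(3, 1): e=[17,0,0] → █  [on edge]
    (2,0)@(5, 1): e=[3,12,2] → █
    (3,0)@(7, 1): e=[-11,24,4] → ·
    (1,1)@(3, 3): e=[9,2,6] → █
    (2,1)@(5, 3): e=[-5,14,8] → ·
    (1,2)@(3, 5): e=[1,4,12] → █
    (2,2)@(5, 5): e=[-13,16,14] → ·
    (1,3)@(3, 7): e=[-7,6,18] → ·
  covered (4 px):
    · █ █ · · · · · · · · ·
    · █ · · · · · · · · · ·
    · █ · · · · · · · · · ·
    · · · · · · · · · · · ·
    · · · · · · · · · · · ·
    · · · · · · · · · · · ·
T2:
  degenerate (2·area = 0) — covers nothing
T3:
  2·area = 16  (B↔C swapped to make it positive)
  edge (10, 6)→(0, 12): d=(-10,6) right/bottom  bias=-1
  edge (0, 12)→(14, 2): d=(14,-10) top-left  bias=+0
  edge (14, 2)→(10, 6): d=(-4,4) right/bottom  bias=-1
    (7,0)@(15, 1): e=[20,-4,0] → ·  [on edge]
    (6,1)@(13, 3): e=[12,4,0] → ·  [on edge]
    (7,1)@(15, 3): e=[0,24,-8] → ·  [on edge]
    (5,2)@(11, 5): e=[4,12,0] → ·  [on edge]
    (3,3)@(7, 7): e=[8,0,8] → █  [on edge]
    (4,3)@(9, 7): e=[-4,20,0] → ·  [on edge]
    (2,4)@(5, 9): e=[0,8,8] → ·  [on edge]
    (3,4)@(7, 9): e=[-12,28,0] → ·  [on edge]
    (2,5)@(5, 11): e=[-20,36,0] → ·  [on edge]
  covered (1 px):
    · · · · · · · · · · · ·
    · · · · · · · · · · · ·
    · · · · · · · · · · · ·
    · · · █ · · · · · · · ·
    · · · · · · · · · · · ·
    · · · · · · · · · · · ·

Answer: [4,12,1]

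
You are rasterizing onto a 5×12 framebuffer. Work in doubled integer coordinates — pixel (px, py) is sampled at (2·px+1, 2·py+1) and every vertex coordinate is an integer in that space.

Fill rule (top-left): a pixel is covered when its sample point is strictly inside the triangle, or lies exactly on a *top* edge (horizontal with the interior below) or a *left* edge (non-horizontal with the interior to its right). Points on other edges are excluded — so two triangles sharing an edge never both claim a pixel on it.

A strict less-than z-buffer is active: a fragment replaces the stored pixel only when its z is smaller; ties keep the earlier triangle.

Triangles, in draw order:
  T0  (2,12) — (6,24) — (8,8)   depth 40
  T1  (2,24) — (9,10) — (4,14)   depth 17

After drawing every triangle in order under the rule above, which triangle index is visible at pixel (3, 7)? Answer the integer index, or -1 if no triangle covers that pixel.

T0:
  2·area = 88  (B↔C swapped to make it positive)
  edge (2, 12)→(8, 8): d=(6,-4) top-left  bias=+0
  edge (8, 8)→(6, 24): d=(-2,16) right/bottom  bias=-1
  edge (6, 24)→(2, 12): d=(-4,-12) top-left  bias=+0
    (0,4)@(1, 9): e=[-22,110,0] → ·  [on edge]
    (3,4)@(7, 9): e=[2,14,72] → █
    (4,4)@(9, 9): e=[10,-18,96] → ·
    (2,5)@(5, 11): e=[6,42,40] → █
    (4,5)@(9, 11): e=[22,-22,88] → ·
    (1,6)@(3, 13): e=[10,70,8] → █
    (4,6)@(9, 13): e=[34,-26,80] → ·
    (1,7)@(3, 15): e=[22,66,0] → █  [on edge]
    (4,7)@(9, 15): e=[46,-30,72] → ·
    (1,8)@(3, 17): e=[34,62,-8] → ·
    (2,8)@(5, 17): e=[42,30,16] → █
    (3,8)@(7, 17): e=[50,-2,40] → ·
    (2,10)@(5, 21): e=[66,22,0] → █  [on edge]
  covered (12 px):
    · · · · ·
    · · · · ·
    · · · · ·
    · · · · ·
    · · · █ ·
    · · █ █ ·
    · █ █ █ ·
    · █ █ █ ·
    · · █ · ·
    · · █ · ·
    · · █ · ·
    · · · · ·
T1:
  2·area = 42  (B↔C swapped to make it positive)
  edge (2, 24)→(4, 14): d=(2,-10) top-left  bias=+0
  edge (4, 14)→(9, 10): d=(5,-4) top-left  bias=+0
  edge (9, 10)→(2, 24): d=(-7,14) right/bottom  bias=-1
    (2,4)@(5, 9): e=[0,-21,63] → ·  [on edge]
    (3,6)@(7, 13): e=[28,7,7] → █
    (4,6)@(9, 13): e=[48,15,-21] → ·
    (2,7)@(5, 15): e=[12,9,21] → █
    (3,7)@(7, 15): e=[32,17,-7] → ·
    (2,8)@(5, 17): e=[16,19,7] → █
    (3,8)@(7, 17): e=[36,27,-21] → ·
    (1,9)@(3, 19): e=[0,21,21] → █  [on edge]
    (2,9)@(5, 19): e=[20,29,-7] → ·
    (1,10)@(3, 21): e=[4,31,7] → █
    (2,10)@(5, 21): e=[24,39,-21] → ·
    (1,11)@(3, 23): e=[8,41,-7] → ·
  covered (5 px):
    · · · · ·
    · · · · ·
    · · · · ·
    · · · · ·
    · · · · ·
    · · · · ·
    · · · █ ·
    · · █ · ·
    · · █ · ·
    · █ · · ·
    · █ · · ·
    · · · · ·

Z-buffer (winner per pixel, '.' = empty):
  . . . . .
  . . . . .
  . . . . .
  . . . . .
  . . . 0 .
  . . 0 0 .
  . 0 0 1 .
  . 0 1 0 .
  . . 1 . .
  . 1 0 . .
  . 1 0 . .
  . . . . .

Answer: 0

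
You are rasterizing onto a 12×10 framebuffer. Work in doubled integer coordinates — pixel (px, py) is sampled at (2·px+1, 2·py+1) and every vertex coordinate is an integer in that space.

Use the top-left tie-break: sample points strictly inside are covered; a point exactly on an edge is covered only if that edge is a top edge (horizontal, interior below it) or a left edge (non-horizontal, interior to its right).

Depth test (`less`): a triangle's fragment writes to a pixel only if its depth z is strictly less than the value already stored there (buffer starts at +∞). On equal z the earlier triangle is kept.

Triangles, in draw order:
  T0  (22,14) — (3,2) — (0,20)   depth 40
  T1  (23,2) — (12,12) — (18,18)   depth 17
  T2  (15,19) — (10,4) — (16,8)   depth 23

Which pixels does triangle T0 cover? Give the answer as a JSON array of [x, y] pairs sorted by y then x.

T0:
  2·area = 378  (B↔C swapped to make it positive)
  edge (22, 14)→(0, 20): d=(-22,6) right/bottom  bias=-1
  edge (0, 20)→(3, 2): d=(3,-18) top-left  bias=+0
  edge (3, 2)→(22, 14): d=(19,12) right/bottom  bias=-1
    (1,1)@(3, 3): e=[356,3,19] → X
    (2,1)@(5, 3): e=[344,39,-5] → .
    (1,2)@(3, 5): e=[312,9,57] → X
    (2,2)@(5, 5): e=[300,45,33] → X
    (3,2)@(7, 5): e=[288,81,9] → X
    (4,2)@(9, 5): e=[276,117,-15] → .
    (1,3)@(3, 7): e=[268,15,95] → X
    (4,3)@(9, 7): e=[232,123,23] → X
    (5,3)@(11, 7): e=[220,159,-1] → .
    (1,4)@(3, 9): e=[224,21,133] → X
    (5,4)@(11, 9): e=[176,165,37] → X
    (6,4)@(13, 9): e=[164,201,13] → X
    (5,8)@(11, 17): e=[0,189,189] → .  [on edge]
  covered (47 px):
    . . . . . . . . . . . .
    . X . . . . . . . . . .
    . X X X . . . . . . . .
    . X X X X . . . . . . .
    . X X X X X X . . . . .
    . X X X X X X X X . . .
    . X X X X X X X X X . .
    X X X X X X X X X . . .
    X X X X X . . . . . . .
    X X . . . . . . . . . .
T1:
  2·area = 126  (B↔C swapped to make it positive)
  edge (23, 2)→(18, 18): d=(-5,16) right/bottom  bias=-1
  edge (18, 18)→(12, 12): d=(-6,-6) top-left  bias=+0
  edge (12, 12)→(23, 2): d=(11,-10) top-left  bias=+0
    (0,0)@(1, 1): e=[357,0,-231] → .  [on edge]
    (1,1)@(3, 3): e=[315,0,-189] → .  [on edge]
    (2,2)@(5, 5): e=[273,0,-147] → .  [on edge]
    (10,2)@(21, 5): e=[17,96,13] → X
    (11,2)@(23, 5): e=[-15,108,33] → .
    (3,3)@(7, 7): e=[231,0,-105] → .  [on edge]
    (9,3)@(19, 7): e=[39,72,15] → X
    (11,3)@(23, 7): e=[-25,96,55] → .
    (4,4)@(9, 9): e=[189,0,-63] → .  [on edge]
    (8,4)@(17, 9): e=[61,48,17] → X
    (10,4)@(21, 9): e=[-3,72,57] → .
    (5,5)@(11, 11): e=[147,0,-21] → .  [on edge]
    (6,6)@(13, 13): e=[105,0,21] → X  [on edge]
    (7,7)@(15, 15): e=[63,0,63] → X  [on edge]
    (8,8)@(17, 17): e=[21,0,105] → X  [on edge]
    (9,9)@(19, 19): e=[-21,0,147] → .  [on edge]
  covered (15 px):
    . . . . . . . . . . . .
    . . . . . . . . . . . .
    . . . . . . . . . . X .
    . . . . . . . . . X X .
    . . . . . . . . X X . .
    . . . . . . . X X X . .
    . . . . . . X X X X . .
    . . . . . . . X X . . .
    . . . . . . . . X . . .
    . . . . . . . . . . . .
T2:
  2·area = 70
  edge (15, 19)→(10, 4): d=(-5,-15) top-left  bias=+0
  edge (10, 4)→(16, 8): d=(6,4) right/bottom  bias=-1
  edge (16, 8)→(15, 19): d=(-1,11) right/bottom  bias=-1
    (4,0)@(9, 1): e=[0,-14,84] → .  [on edge]
    (5,2)@(11, 5): e=[10,2,58] → X
    (6,2)@(13, 5): e=[40,-6,36] → .
    (5,3)@(11, 7): e=[0,14,56] → X  [on edge]
    (6,3)@(13, 7): e=[30,6,34] → X
    (7,3)@(15, 7): e=[60,-2,12] → .
    (5,4)@(11, 9): e=[-10,26,54] → .
    (6,4)@(13, 9): e=[20,18,32] → X
    (7,4)@(15, 9): e=[50,10,10] → X
    (8,4)@(17, 9): e=[80,2,-12] → .
    (6,5)@(13, 11): e=[10,30,30] → X
    (8,5)@(17, 11): e=[70,14,-14] → .
    (6,6)@(13, 13): e=[0,42,28] → X  [on edge]
    (7,9)@(15, 19): e=[0,70,0] → .  [on edge]
  covered (11 px):
    . . . . . . . . . . . .
    . . . . . . . . . . . .
    . . . . . X . . . . . .
    . . . . . X X . . . . .
    . . . . . . X X . . . .
    . . . . . . X X . . . .
    . . . . . . X X . . . .
    . . . . . . . X . . . .
    . . . . . . . X . . . .
    . . . . . . . . . . . .

Final: [[1,1],[1,2],[2,2],[3,2],[1,3],[2,3],[3,3],[4,3],[1,4],[2,4],[3,4],[4,4],[5,4],[6,4],[1,5],[2,5],[3,5],[4,5],[5,5],[6,5],[7,5],[8,5],[1,6],[2,6],[3,6],[4,6],[5,6],[6,6],[7,6],[8,6],[9,6],[0,7],[1,7],[2,7],[3,7],[4,7],[5,7],[6,7],[7,7],[8,7],[0,8],[1,8],[2,8],[3,8],[4,8],[0,9],[1,9]]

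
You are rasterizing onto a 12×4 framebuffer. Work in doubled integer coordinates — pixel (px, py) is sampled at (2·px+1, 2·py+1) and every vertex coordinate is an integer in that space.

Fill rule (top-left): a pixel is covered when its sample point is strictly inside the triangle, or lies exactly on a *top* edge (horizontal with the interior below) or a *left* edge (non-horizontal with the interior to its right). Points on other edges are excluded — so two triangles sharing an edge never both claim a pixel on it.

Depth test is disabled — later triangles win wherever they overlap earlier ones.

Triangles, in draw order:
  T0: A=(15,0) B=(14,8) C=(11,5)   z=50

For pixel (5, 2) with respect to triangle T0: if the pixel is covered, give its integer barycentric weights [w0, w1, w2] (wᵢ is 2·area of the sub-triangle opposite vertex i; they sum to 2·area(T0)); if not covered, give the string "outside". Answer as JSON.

T0:
  2·area = 27
  edge (15, 0)→(14, 8): d=(-1,8) right/bottom  bias=-1
  edge (14, 8)→(11, 5): d=(-3,-3) top-left  bias=+0
  edge (11, 5)→(15, 0): d=(4,-5) top-left  bias=+0
    (3,0)@(7, 1): e=[63,0,-36] → ·  [on edge]
    (4,1)@(9, 3): e=[45,0,-18] → ·  [on edge]
    (6,1)@(13, 3): e=[13,12,2] → #
    (7,1)@(15, 3): e=[-3,18,12] → ·
    (5,2)@(11, 5): e=[27,0,0] → #  [on edge]
    (7,2)@(15, 5): e=[-5,12,20] → ·
    (5,3)@(11, 7): e=[25,-6,8] → ·
    (6,3)@(13, 7): e=[9,0,18] → #  [on edge]
    (7,3)@(15, 7): e=[-7,6,28] → ·
  covered (4 px):
    · · · · · · · · · · · ·
    · · · · · · # · · · · ·
    · · · · · # # · · · · ·
    · · · · · · # · · · · ·

Answer: [0,0,27]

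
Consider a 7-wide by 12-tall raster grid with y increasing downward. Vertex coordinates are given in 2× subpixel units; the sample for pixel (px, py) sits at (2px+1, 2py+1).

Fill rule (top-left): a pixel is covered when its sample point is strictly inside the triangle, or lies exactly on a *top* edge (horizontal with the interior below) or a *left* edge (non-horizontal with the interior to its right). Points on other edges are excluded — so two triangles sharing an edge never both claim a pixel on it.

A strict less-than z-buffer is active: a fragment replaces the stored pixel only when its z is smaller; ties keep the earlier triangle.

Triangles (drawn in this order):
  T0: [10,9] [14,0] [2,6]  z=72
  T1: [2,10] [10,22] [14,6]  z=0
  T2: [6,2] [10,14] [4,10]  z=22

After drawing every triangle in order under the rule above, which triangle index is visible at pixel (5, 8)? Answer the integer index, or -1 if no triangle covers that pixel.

T0:
  2·area = 84  (B↔C swapped to make it positive)
  edge (10, 9)→(2, 6): d=(-8,-3) top-left  bias=+0
  edge (2, 6)→(14, 0): d=(12,-6) top-left  bias=+0
  edge (14, 0)→(10, 9): d=(-4,9) right/bottom  bias=-1
    (6,0)@(13, 1): e=[73,6,5] → #
    (4,1)@(9, 3): e=[45,6,33] → #
    (5,1)@(11, 3): e=[51,18,15] → #
    (6,1)@(13, 3): e=[57,30,-3] → ·
    (2,2)@(5, 5): e=[17,6,61] → #
    (3,2)@(7, 5): e=[23,18,43] → #
    (6,2)@(13, 5): e=[41,54,-11] → ·
    (2,3)@(5, 7): e=[1,30,53] → #
    (5,3)@(11, 7): e=[19,66,-1] → ·
    (2,4)@(5, 9): e=[-15,54,45] → ·
    (3,4)@(7, 9): e=[-9,66,27] → ·
    (4,4)@(9, 9): e=[-3,78,9] → ·
  covered (10 px):
    · · · · · · #
    · · · · # # ·
    · · # # # # ·
    · · # # # · ·
    · · · · · · ·
    · · · · · · ·
    · · · · · · ·
    · · · · · · ·
    · · · · · · ·
    · · · · · · ·
    · · · · · · ·
    · · · · · · ·
T1:
  2·area = 176  (B↔C swapped to make it positive)
  edge (2, 10)→(14, 6): d=(12,-4) top-left  bias=+0
  edge (14, 6)→(10, 22): d=(-4,16) right/bottom  bias=-1
  edge (10, 22)→(2, 10): d=(-8,-12) top-left  bias=+0
    (5,3)@(11, 7): e=[0,44,132] → #  [on edge]
    (6,3)@(13, 7): e=[8,12,156] → #
    (2,4)@(5, 9): e=[0,132,44] → #  [on edge]
    (3,4)@(7, 9): e=[8,100,68] → #
    (4,4)@(9, 9): e=[16,68,92] → #
    (1,5)@(3, 11): e=[16,156,4] → #
    (6,5)@(13, 11): e=[56,-4,124] → ·
    (1,6)@(3, 13): e=[40,148,-12] → ·
    (2,6)@(5, 13): e=[48,116,12] → #
    (6,6)@(13, 13): e=[80,-12,108] → ·
    (2,7)@(5, 15): e=[72,108,-4] → ·
    (3,7)@(7, 15): e=[80,76,20] → #
  covered (23 px):
    · · · · · · ·
    · · · · · · ·
    · · · · · · ·
    · · · · · # #
    · · # # # # #
    · # # # # # ·
    · · # # # # ·
    · · · # # # ·
    · · · # # # ·
    · · · · # · ·
    · · · · · · ·
    · · · · · · ·
T2:
  2·area = 56
  edge (6, 2)→(10, 14): d=(4,12) right/bottom  bias=-1
  edge (10, 14)→(4, 10): d=(-6,-4) top-left  bias=+0
  edge (4, 10)→(6, 2): d=(2,-8) top-left  bias=+0
    (3,2)@(7, 5): e=[0,42,14] → ·  [on edge]
    (2,3)@(5, 7): e=[32,22,2] → #
    (3,3)@(7, 7): e=[8,30,18] → #
    (4,3)@(9, 7): e=[-16,38,34] → ·
    (2,4)@(5, 9): e=[40,10,6] → #
    (4,4)@(9, 9): e=[-8,26,38] → ·
    (2,5)@(5, 11): e=[48,-2,10] → ·
    (3,5)@(7, 11): e=[24,6,26] → #
    (4,5)@(9, 11): e=[0,14,42] → ·  [on edge]
    (3,6)@(7, 13): e=[32,-6,30] → ·
    (4,6)@(9, 13): e=[8,2,46] → #
    (5,6)@(11, 13): e=[-16,10,62] → ·
    (5,8)@(11, 17): e=[0,-14,70] → ·  [on edge]
    (6,11)@(13, 23): e=[0,-42,98] → ·  [on edge]
  covered (6 px):
    · · · · · · ·
    · · · · · · ·
    · · · · · · ·
    · · # # · · ·
    · · # # · · ·
    · · · # · · ·
    · · · · # · ·
    · · · · · · ·
    · · · · · · ·
    · · · · · · ·
    · · · · · · ·
    · · · · · · ·

Z-buffer (winner per pixel, '.' = empty):
  . . . . . . 0
  . . . . 0 0 .
  . . 0 0 0 0 .
  . . 2 2 0 1 1
  . . 1 1 1 1 1
  . 1 1 1 1 1 .
  . . 1 1 1 1 .
  . . . 1 1 1 .
  . . . 1 1 1 .
  . . . . 1 . .
  . . . . . . .
  . . . . . . .

Result: 1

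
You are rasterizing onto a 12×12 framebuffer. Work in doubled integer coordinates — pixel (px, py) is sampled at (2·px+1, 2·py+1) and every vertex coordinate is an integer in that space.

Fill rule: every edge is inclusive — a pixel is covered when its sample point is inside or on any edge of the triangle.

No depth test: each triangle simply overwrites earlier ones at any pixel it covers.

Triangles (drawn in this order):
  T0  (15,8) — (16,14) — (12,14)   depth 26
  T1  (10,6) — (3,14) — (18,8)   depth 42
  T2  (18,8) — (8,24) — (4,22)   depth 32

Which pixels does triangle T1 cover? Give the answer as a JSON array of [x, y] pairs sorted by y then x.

T0:
  2·area = 24
  edge (15, 8)→(16, 14): d=(1,6) inclusive
  edge (16, 14)→(12, 14): d=(-4,0) inclusive
  edge (12, 14)→(15, 8): d=(3,-6) inclusive
    (7,4)@(15, 9): e=[1,20,3] → #
    (8,4)@(17, 9): e=[-11,20,15] → ·
    (7,5)@(15, 11): e=[3,12,9] → #
    (8,5)@(17, 11): e=[-9,12,21] → ·
    (6,6)@(13, 13): e=[17,4,3] → #
    (8,6)@(17, 13): e=[-7,4,27] → ·
    (6,7)@(13, 15): e=[19,-4,9] → ·
    (7,7)@(15, 15): e=[7,-4,21] → ·
  covered (4 px):
    · · · · · · · · · · · ·
    · · · · · · · · · · · ·
    · · · · · · · · · · · ·
    · · · · · · · · · · · ·
    · · · · · · · # · · · ·
    · · · · · · · # · · · ·
    · · · · · · # # · · · ·
    · · · · · · · · · · · ·
    · · · · · · · · · · · ·
    · · · · · · · · · · · ·
    · · · · · · · · · · · ·
    · · · · · · · · · · · ·
T1:
  2·area = 78  (B↔C swapped to make it positive)
  edge (10, 6)→(18, 8): d=(8,2) inclusive
  edge (18, 8)→(3, 14): d=(-15,6) inclusive
  edge (3, 14)→(10, 6): d=(7,-8) inclusive
    (5,3)@(11, 7): e=[6,57,15] → #
    (6,3)@(13, 7): e=[2,45,31] → #
    (7,3)@(15, 7): e=[-2,33,47] → ·
    (4,4)@(9, 9): e=[26,39,13] → #
    (7,4)@(15, 9): e=[14,3,61] → #
    (8,4)@(17, 9): e=[10,-9,77] → ·
    (3,5)@(7, 11): e=[46,21,11] → #
    (5,5)@(11, 11): e=[38,-3,43] → ·
    (6,5)@(13, 11): e=[34,-15,59] → ·
    (7,5)@(15, 11): e=[30,-27,75] → ·
    (2,6)@(5, 13): e=[66,3,9] → #
    (3,6)@(7, 13): e=[62,-9,25] → ·
  covered (9 px):
    · · · · · · · · · · · ·
    · · · · · · · · · · · ·
    · · · · · · · · · · · ·
    · · · · · # # · · · · ·
    · · · · # # # # · · · ·
    · · · # # · · · · · · ·
    · · # · · · · · · · · ·
    · · · · · · · · · · · ·
    · · · · · · · · · · · ·
    · · · · · · · · · · · ·
    · · · · · · · · · · · ·
    · · · · · · · · · · · ·
T2:
  2·area = 84
  edge (18, 8)→(8, 24): d=(-10,16) inclusive
  edge (8, 24)→(4, 22): d=(-4,-2) inclusive
  edge (4, 22)→(18, 8): d=(14,-14) inclusive
    (11,1)@(23, 3): e=[-30,114,0] → ·  [on edge]
    (10,2)@(21, 5): e=[-18,102,0] → ·  [on edge]
    (9,3)@(19, 7): e=[-6,90,0] → ·  [on edge]
    (8,4)@(17, 9): e=[6,78,0] → #  [on edge]
    (9,4)@(19, 9): e=[-26,82,28] → ·
    (7,5)@(15, 11): e=[18,66,0] → #  [on edge]
    (8,5)@(17, 11): e=[-14,70,28] → ·
    (6,6)@(13, 13): e=[30,54,0] → #  [on edge]
    (7,6)@(15, 13): e=[-2,58,28] → ·
    (5,7)@(11, 15): e=[42,42,0] → #  [on edge]
    (7,7)@(15, 15): e=[-22,50,56] → ·
    (4,8)@(9, 17): e=[54,30,0] → #  [on edge]
    (3,9)@(7, 19): e=[66,18,0] → #  [on edge]
    (2,10)@(5, 21): e=[78,6,0] → #  [on edge]
    (1,11)@(3, 23): e=[90,-6,0] → ·  [on edge]
  covered (14 px):
    · · · · · · · · · · · ·
    · · · · · · · · · · · ·
    · · · · · · · · · · · ·
    · · · · · · · · · · · ·
    · · · · · · · · # · · ·
    · · · · · · · # · · · ·
    · · · · · · # · · · · ·
    · · · · · # # · · · · ·
    · · · · # # · · · · · ·
    · · · # # # · · · · · ·
    · · # # # · · · · · · ·
    · · · # · · · · · · · ·

Answer: [[5,3],[6,3],[4,4],[5,4],[6,4],[7,4],[3,5],[4,5],[2,6]]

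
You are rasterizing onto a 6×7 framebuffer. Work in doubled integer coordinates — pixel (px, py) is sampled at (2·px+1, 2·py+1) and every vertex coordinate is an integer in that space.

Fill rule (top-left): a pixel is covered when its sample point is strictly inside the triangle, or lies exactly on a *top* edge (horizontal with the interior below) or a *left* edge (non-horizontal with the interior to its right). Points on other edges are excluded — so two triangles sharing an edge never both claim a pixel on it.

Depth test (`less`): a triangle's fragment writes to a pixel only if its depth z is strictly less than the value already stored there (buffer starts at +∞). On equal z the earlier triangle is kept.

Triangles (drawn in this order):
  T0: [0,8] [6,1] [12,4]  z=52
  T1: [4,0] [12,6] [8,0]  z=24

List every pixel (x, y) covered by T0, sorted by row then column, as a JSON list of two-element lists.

T0:
  2·area = 60
  edge (0, 8)→(6, 1): d=(6,-7) top-left  bias=+0
  edge (6, 1)→(12, 4): d=(6,3) right/bottom  bias=-1
  edge (12, 4)→(0, 8): d=(-12,4) right/bottom  bias=-1
    (2,1)@(5, 3): e=[5,15,40] → █
    (3,1)@(7, 3): e=[19,9,32] → █
    (4,1)@(9, 3): e=[33,3,24] → █
    (5,1)@(11, 3): e=[47,-3,16] → ·
    (1,2)@(3, 5): e=[3,33,24] → █
    (4,2)@(9, 5): e=[45,15,0] → ·  [on edge]
    (0,3)@(1, 7): e=[1,51,8] → █
    (1,3)@(3, 7): e=[15,45,0] → ·  [on edge]
    (2,3)@(5, 7): e=[29,39,-8] → ·
    (3,3)@(7, 7): e=[43,33,-16] → ·
    (0,4)@(1, 9): e=[13,63,-16] → ·
  covered (7 px):
    · · · · · ·
    · · █ █ █ ·
    · █ █ █ · ·
    █ · · · · ·
    · · · · · ·
    · · · · · ·
    · · · · · ·
T1:
  2·area = 24  (B↔C swapped to make it positive)
  edge (4, 0)→(8, 0): d=(4,0) top-left  bias=+0
  edge (8, 0)→(12, 6): d=(4,6) right/bottom  bias=-1
  edge (12, 6)→(4, 0): d=(-8,-6) top-left  bias=+0
    (3,0)@(7, 1): e=[4,10,10] → █
    (4,0)@(9, 1): e=[4,-2,22] → ·
    (3,1)@(7, 3): e=[12,18,-6] → ·
    (4,1)@(9, 3): e=[12,6,6] → █
    (5,1)@(11, 3): e=[12,-6,18] → ·
    (4,2)@(9, 5): e=[20,14,-10] → ·
    (5,2)@(11, 5): e=[20,2,2] → █
    (5,3)@(11, 7): e=[28,10,-14] → ·
  covered (3 px):
    · · · █ · ·
    · · · · █ ·
    · · · · · █
    · · · · · ·
    · · · · · ·
    · · · · · ·
    · · · · · ·

Final: [[2,1],[3,1],[4,1],[1,2],[2,2],[3,2],[0,3]]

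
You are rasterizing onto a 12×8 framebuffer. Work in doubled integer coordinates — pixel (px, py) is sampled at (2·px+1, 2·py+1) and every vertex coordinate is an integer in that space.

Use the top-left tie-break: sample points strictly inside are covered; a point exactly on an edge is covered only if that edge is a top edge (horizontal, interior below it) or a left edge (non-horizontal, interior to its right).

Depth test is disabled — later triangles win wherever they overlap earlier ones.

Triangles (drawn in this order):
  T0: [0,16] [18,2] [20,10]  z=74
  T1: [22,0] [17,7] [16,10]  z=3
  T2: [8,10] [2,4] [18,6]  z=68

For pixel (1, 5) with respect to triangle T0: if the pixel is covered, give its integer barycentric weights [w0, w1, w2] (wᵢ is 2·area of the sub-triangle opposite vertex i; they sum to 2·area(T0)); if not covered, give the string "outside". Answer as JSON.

T0:
  2·area = 172
  edge (0, 16)→(18, 2): d=(18,-14) top-left  bias=+0
  edge (18, 2)→(20, 10): d=(2,8) right/bottom  bias=-1
  edge (20, 10)→(0, 16): d=(-20,6) right/bottom  bias=-1
    (8,1)@(17, 3): e=[4,10,158] → █
    (9,1)@(19, 3): e=[32,-6,146] → ·
    (7,2)@(15, 5): e=[12,30,130] → █
    (9,2)@(19, 5): e=[68,-2,106] → ·
    (6,3)@(13, 7): e=[20,50,102] → █
    (9,3)@(19, 7): e=[104,2,66] → █
    (10,3)@(21, 7): e=[132,-14,54] → ·
    (4,4)@(9, 9): e=[0,86,86] → █  [on edge]
    (5,4)@(11, 9): e=[28,70,74] → █
    (10,4)@(21, 9): e=[168,-10,14] → ·
    (3,5)@(7, 11): e=[8,106,58] → █
    (8,5)@(17, 11): e=[148,26,-2] → ·
  covered (22 px):
    · · · · · · · · · · · ·
    · · · · · · · · █ · · ·
    · · · · · · · █ █ · · ·
    · · · · · · █ █ █ █ · ·
    · · · · █ █ █ █ █ █ · ·
    · · · █ █ █ █ █ · · · ·
    · · █ █ █ · · · · · · ·
    · █ · · · · · · · · · ·
T1:
  2·area = 8  (B↔C swapped to make it positive)
  edge (22, 0)→(16, 10): d=(-6,10) right/bottom  bias=-1
  edge (16, 10)→(17, 7): d=(1,-3) top-left  bias=+0
  edge (17, 7)→(22, 0): d=(5,-7) top-left  bias=+0
    (9,0)@(19, 1): e=[24,0,-16] → ·  [on edge]
    (9,2)@(19, 5): e=[0,4,4] → ·  [on edge]
    (8,3)@(17, 7): e=[8,0,0] → █  [on edge]
    (9,3)@(19, 7): e=[-12,6,14] → ·
    (8,4)@(17, 9): e=[-4,2,10] → ·
    (7,6)@(15, 13): e=[-8,0,16] → ·  [on edge]
    (6,7)@(13, 15): e=[0,-4,12] → ·  [on edge]
  covered (1 px):
    · · · · · · · · · · · ·
    · · · · · · · · · · · ·
    · · · · · · · · · · · ·
    · · · · · · · · █ · · ·
    · · · · · · · · · · · ·
    · · · · · · · · · · · ·
    · · · · · · · · · · · ·
    · · · · · · · · · · · ·
T2:
  2·area = 84
  edge (8, 10)→(2, 4): d=(-6,-6) top-left  bias=+0
  edge (2, 4)→(18, 6): d=(16,2) right/bottom  bias=-1
  edge (18, 6)→(8, 10): d=(-10,4) right/bottom  bias=-1
    (0,1)@(1, 3): e=[0,-14,98] → ·  [on edge]
    (1,2)@(3, 5): e=[0,14,70] → █  [on edge]
    (2,2)@(5, 5): e=[12,10,62] → █
    (3,2)@(7, 5): e=[24,6,54] → █
    (4,2)@(9, 5): e=[36,2,46] → █
    (5,2)@(11, 5): e=[48,-2,38] → ·
    (1,3)@(3, 7): e=[-12,46,50] → ·
    (2,3)@(5, 7): e=[0,42,42] → █  [on edge]
    (5,3)@(11, 7): e=[36,30,18] → █
    (6,3)@(13, 7): e=[48,26,10] → █
    (7,3)@(15, 7): e=[60,22,2] → █
    (8,3)@(17, 7): e=[72,18,-6] → ·
    (3,4)@(7, 9): e=[0,70,14] → █  [on edge]
    (4,5)@(9, 11): e=[0,98,-14] → ·  [on edge]
    (5,6)@(11, 13): e=[0,126,-42] → ·  [on edge]
    (6,7)@(13, 15): e=[0,154,-70] → ·  [on edge]
  covered (12 px):
    · · · · · · · · · · · ·
    · · · · · · · · · · · ·
    · █ █ █ █ · · · · · · ·
    · · █ █ █ █ █ █ · · · ·
    · · · █ █ · · · · · · ·
    · · · · · · · · · · · ·
    · · · · · · · · · · · ·
    · · · · · · · · · · · ·

Final: "outside"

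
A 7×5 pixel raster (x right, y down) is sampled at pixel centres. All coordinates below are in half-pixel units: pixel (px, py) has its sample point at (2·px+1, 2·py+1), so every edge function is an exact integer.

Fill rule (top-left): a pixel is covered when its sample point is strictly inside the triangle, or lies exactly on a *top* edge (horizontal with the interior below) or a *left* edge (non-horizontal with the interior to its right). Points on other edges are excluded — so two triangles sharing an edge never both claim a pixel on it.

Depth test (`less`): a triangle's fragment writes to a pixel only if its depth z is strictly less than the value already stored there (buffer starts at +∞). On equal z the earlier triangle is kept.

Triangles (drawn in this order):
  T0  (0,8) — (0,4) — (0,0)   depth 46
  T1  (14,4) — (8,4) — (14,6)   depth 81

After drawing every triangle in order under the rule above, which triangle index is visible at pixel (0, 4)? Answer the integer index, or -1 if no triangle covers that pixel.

T0:
  degenerate (2·area = 0) — covers nothing
T1:
  2·area = 12  (B↔C swapped to make it positive)
  edge (14, 4)→(14, 6): d=(0,2) right/bottom  bias=-1
  edge (14, 6)→(8, 4): d=(-6,-2) top-left  bias=+0
  edge (8, 4)→(14, 4): d=(6,0) top-left  bias=+0
    (2,1)@(5, 3): e=[18,0,-6] → .  [on edge]
    (5,2)@(11, 5): e=[6,0,6] → X  [on edge]
    (6,2)@(13, 5): e=[2,4,6] → X
    (5,3)@(11, 7): e=[6,-12,18] → .
    (6,3)@(13, 7): e=[2,-8,18] → .
  covered (2 px):
    . . . . . . .
    . . . . . . .
    . . . . . X X
    . . . . . . .
    . . . . . . .

Z-buffer (winner per pixel, '.' = empty):
  . . . . . . .
  . . . . . . .
  . . . . . 1 1
  . . . . . . .
  . . . . . . .

Final: -1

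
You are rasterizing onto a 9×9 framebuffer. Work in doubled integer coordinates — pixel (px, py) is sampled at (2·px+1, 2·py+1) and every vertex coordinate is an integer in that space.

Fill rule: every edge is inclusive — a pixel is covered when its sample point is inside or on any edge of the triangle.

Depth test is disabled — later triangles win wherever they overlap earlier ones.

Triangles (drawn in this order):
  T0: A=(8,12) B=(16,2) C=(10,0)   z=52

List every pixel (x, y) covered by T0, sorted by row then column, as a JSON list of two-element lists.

T0:
  2·area = 76  (B↔C swapped to make it positive)
  edge (8, 12)→(10, 0): d=(2,-12) inclusive
  edge (10, 0)→(16, 2): d=(6,2) inclusive
  edge (16, 2)→(8, 12): d=(-8,10) inclusive
    (5,0)@(11, 1): e=[14,4,58] → #
    (6,0)@(13, 1): e=[38,0,38] → #  [on edge]
    (7,0)@(15, 1): e=[62,-4,18] → ·
    (5,1)@(11, 3): e=[18,16,42] → #
    (7,1)@(15, 3): e=[66,8,2] → #
    (8,1)@(17, 3): e=[90,4,-18] → ·
    (5,2)@(11, 5): e=[22,28,26] → #
    (7,2)@(15, 5): e=[70,20,-14] → ·
    (4,3)@(9, 7): e=[2,44,30] → #
    (6,3)@(13, 7): e=[50,36,-10] → ·
    (4,4)@(9, 9): e=[6,56,14] → #
    (5,4)@(11, 9): e=[30,52,-6] → ·
  covered (10 px):
    · · · · · # # · ·
    · · · · · # # # ·
    · · · · · # # · ·
    · · · · # # · · ·
    · · · · # · · · ·
    · · · · · · · · ·
    · · · · · · · · ·
    · · · · · · · · ·
    · · · · · · · · ·

Answer: [[5,0],[6,0],[5,1],[6,1],[7,1],[5,2],[6,2],[4,3],[5,3],[4,4]]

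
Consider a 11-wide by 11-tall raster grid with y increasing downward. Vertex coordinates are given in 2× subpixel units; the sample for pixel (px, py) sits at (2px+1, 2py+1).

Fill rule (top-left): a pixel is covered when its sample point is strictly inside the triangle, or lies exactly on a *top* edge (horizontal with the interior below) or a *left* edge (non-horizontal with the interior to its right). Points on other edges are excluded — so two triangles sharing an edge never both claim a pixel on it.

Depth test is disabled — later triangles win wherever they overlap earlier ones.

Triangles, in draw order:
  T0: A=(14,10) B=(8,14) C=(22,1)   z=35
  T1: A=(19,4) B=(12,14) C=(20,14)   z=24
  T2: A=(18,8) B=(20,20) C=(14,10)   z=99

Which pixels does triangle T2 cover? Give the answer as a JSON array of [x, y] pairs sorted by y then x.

T0:
  2·area = 22
  edge (14, 10)→(8, 14): d=(-6,4) right/bottom  bias=-1
  edge (8, 14)→(22, 1): d=(14,-13) top-left  bias=+0
  edge (22, 1)→(14, 10): d=(-8,9) right/bottom  bias=-1
  covered (0 px):
    · · · · · · · · · · ·
    · · · · · · · · · · ·
    · · · · · · · · · · ·
    · · · · · · · · · · ·
    · · · · · · · · · · ·
    · · · · · · · · · · ·
    · · · · · · · · · · ·
    · · · · · · · · · · ·
    · · · · · · · · · · ·
    · · · · · · · · · · ·
    · · · · · · · · · · ·
T1:
  2·area = 80  (B↔C swapped to make it positive)
  edge (19, 4)→(20, 14): d=(1,10) right/bottom  bias=-1
  edge (20, 14)→(12, 14): d=(-8,0) right/bottom  bias=-1
  edge (12, 14)→(19, 4): d=(7,-10) top-left  bias=+0
    (9,2)@(19, 5): e=[1,72,7] → █
    (10,2)@(21, 5): e=[-19,72,27] → ·
    (8,3)@(17, 7): e=[23,56,1] → █
    (10,3)@(21, 7): e=[-17,56,41] → ·
    (8,4)@(17, 9): e=[25,40,15] → █
    (10,4)@(21, 9): e=[-15,40,55] → ·
    (7,5)@(15, 11): e=[47,24,9] → █
    (10,5)@(21, 11): e=[-13,24,69] → ·
    (6,6)@(13, 13): e=[69,8,3] → █
    (10,6)@(21, 13): e=[-11,8,83] → ·
    (6,7)@(13, 15): e=[71,-8,17] → ·
    (7,7)@(15, 15): e=[51,-8,37] → ·
  covered (12 px):
    · · · · · · · · · · ·
    · · · · · · · · · · ·
    · · · · · · · · · █ ·
    · · · · · · · · █ █ ·
    · · · · · · · · █ █ ·
    · · · · · · · █ █ █ ·
    · · · · · · █ █ █ █ ·
    · · · · · · · · · · ·
    · · · · · · · · · · ·
    · · · · · · · · · · ·
    · · · · · · · · · · ·
T2:
  2·area = 52
  edge (18, 8)→(20, 20): d=(2,12) right/bottom  bias=-1
  edge (20, 20)→(14, 10): d=(-6,-10) top-left  bias=+0
  edge (14, 10)→(18, 8): d=(4,-2) top-left  bias=+0
    (5,2)@(11, 5): e=[78,0,-26] → ·  [on edge]
    (8,4)@(17, 9): e=[14,36,2] → █
    (9,4)@(19, 9): e=[-10,56,6] → ·
    (7,5)@(15, 11): e=[42,4,6] → █
    (9,5)@(19, 11): e=[-6,44,14] → ·
    (7,6)@(15, 13): e=[46,-8,14] → ·
    (8,6)@(17, 13): e=[22,12,18] → █
    (9,6)@(19, 13): e=[-2,32,22] → ·
    (8,7)@(17, 15): e=[26,0,26] → █  [on edge]
    (9,7)@(19, 15): e=[2,20,30] → █
    (10,7)@(21, 15): e=[-22,40,34] → ·
    (8,8)@(17, 17): e=[30,-12,34] → ·
  covered (7 px):
    · · · · · · · · · · ·
    · · · · · · · · · · ·
    · · · · · · · · · · ·
    · · · · · · · · · · ·
    · · · · · · · · █ · ·
    · · · · · · · █ █ · ·
    · · · · · · · · █ · ·
    · · · · · · · · █ █ ·
    · · · · · · · · · █ ·
    · · · · · · · · · · ·
    · · · · · · · · · · ·

Answer: [[8,4],[7,5],[8,5],[8,6],[8,7],[9,7],[9,8]]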